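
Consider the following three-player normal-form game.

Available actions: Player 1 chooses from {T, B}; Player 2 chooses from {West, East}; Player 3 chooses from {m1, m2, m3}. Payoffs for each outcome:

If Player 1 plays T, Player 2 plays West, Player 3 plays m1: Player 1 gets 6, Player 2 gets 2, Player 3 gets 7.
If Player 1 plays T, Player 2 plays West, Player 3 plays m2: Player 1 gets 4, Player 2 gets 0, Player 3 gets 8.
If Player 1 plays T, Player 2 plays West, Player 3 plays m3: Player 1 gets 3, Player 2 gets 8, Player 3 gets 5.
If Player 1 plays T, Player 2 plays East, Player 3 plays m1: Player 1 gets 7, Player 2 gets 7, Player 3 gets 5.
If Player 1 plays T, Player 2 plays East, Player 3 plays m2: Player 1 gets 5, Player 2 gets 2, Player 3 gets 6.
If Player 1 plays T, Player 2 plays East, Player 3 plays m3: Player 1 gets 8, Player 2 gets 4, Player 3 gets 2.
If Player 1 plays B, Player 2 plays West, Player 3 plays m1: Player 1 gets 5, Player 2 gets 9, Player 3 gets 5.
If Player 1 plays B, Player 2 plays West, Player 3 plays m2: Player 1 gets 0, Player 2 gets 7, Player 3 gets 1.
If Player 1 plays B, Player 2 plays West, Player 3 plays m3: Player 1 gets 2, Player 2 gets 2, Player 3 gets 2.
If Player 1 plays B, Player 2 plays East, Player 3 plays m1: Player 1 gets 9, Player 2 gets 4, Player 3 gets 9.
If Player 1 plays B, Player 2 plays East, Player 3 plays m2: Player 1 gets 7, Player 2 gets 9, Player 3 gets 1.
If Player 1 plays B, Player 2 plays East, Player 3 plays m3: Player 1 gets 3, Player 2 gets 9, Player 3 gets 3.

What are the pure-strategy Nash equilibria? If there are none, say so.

Check each profile: it is a Nash equilibrium iff no player can strictly gain by switching unilaterally.
(T, West, m1): Player 2 can switch to East (2 → 7). Not NE.
(T, West, m2): Player 2 can switch to East (0 → 2). Not NE.
(T, West, m3): Player 3 can switch to m1 (5 → 7). Not NE.
(T, East, m1): Player 1 can switch to B (7 → 9). Not NE.
(T, East, m2): Player 1 can switch to B (5 → 7). Not NE.
(T, East, m3): Player 2 can switch to West (4 → 8). Not NE.
(B, West, m1): Player 1 can switch to T (5 → 6). Not NE.
(B, West, m2): Player 1 can switch to T (0 → 4). Not NE.
(The remaining 4 profiles each have a profitable deviation by the same check.)

No pure-strategy Nash equilibrium.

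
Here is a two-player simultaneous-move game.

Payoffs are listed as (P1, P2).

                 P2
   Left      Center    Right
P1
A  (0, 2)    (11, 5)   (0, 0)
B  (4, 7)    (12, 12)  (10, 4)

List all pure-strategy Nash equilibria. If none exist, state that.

P1 against Left: payoffs 0, 4 → best response B.
P1 against Center: payoffs 11, 12 → best response B.
P1 against Right: payoffs 0, 10 → best response B.
P2 against A: payoffs 2, 5, 0 → best response Center.
P2 against B: payoffs 7, 12, 4 → best response Center.
Mutual best responses: (B, Center).

Pure NE: (B, Center)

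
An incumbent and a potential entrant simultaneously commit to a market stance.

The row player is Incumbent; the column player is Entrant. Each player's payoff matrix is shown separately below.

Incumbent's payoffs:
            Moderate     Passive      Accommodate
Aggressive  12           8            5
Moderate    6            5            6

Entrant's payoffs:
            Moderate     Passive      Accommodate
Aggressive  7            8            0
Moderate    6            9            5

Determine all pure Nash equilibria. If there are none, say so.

(Aggressive, Moderate): Entrant can switch to Passive (7 → 8). Not NE.
(Aggressive, Passive): Incumbent gets 8, best alternative 5; Entrant gets 8, best alternative 7. No profitable deviation — NE.
(Aggressive, Accommodate): Incumbent can switch to Moderate (5 → 6). Not NE.
(Moderate, Moderate): Incumbent can switch to Aggressive (6 → 12). Not NE.
(Moderate, Passive): Incumbent can switch to Aggressive (5 → 8). Not NE.
(Moderate, Accommodate): Entrant can switch to Moderate (5 → 6). Not NE.

The unique pure-strategy Nash equilibrium is (Aggressive, Passive).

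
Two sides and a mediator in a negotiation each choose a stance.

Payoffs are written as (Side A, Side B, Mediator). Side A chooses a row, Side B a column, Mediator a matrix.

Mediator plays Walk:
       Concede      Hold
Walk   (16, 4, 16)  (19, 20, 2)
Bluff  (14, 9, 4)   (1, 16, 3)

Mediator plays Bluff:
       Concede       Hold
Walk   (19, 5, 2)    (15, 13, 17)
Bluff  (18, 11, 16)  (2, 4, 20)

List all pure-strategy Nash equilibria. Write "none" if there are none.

Side A against (Concede, Walk): payoffs 16, 14 → best response Walk.
Side A against (Concede, Bluff): payoffs 19, 18 → best response Walk.
Side A against (Hold, Walk): payoffs 19, 1 → best response Walk.
Side A against (Hold, Bluff): payoffs 15, 2 → best response Walk.
Side B against (Walk, Walk): payoffs 4, 20 → best response Hold.
Side B against (Walk, Bluff): payoffs 5, 13 → best response Hold.
Side B against (Bluff, Walk): payoffs 9, 16 → best response Hold.
Side B against (Bluff, Bluff): payoffs 11, 4 → best response Concede.
Mediator against (Walk, Concede): payoffs 16, 2 → best response Walk.
Mediator against (Walk, Hold): payoffs 2, 17 → best response Bluff.
Mediator against (Bluff, Concede): payoffs 4, 16 → best response Bluff.
Mediator against (Bluff, Hold): payoffs 3, 20 → best response Bluff.
Mutual best responses: (Walk, Hold, Bluff).

(Walk, Hold, Bluff)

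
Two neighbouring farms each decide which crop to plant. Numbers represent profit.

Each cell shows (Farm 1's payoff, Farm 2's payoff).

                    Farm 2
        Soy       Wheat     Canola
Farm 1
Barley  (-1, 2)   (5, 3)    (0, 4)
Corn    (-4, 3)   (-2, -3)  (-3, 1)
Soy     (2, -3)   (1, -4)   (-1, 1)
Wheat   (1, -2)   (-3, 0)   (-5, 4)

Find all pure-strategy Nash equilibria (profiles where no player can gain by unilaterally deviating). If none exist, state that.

Farm 1 against Soy: payoffs -1, -4, 2, 1 → best response Soy.
Farm 1 against Wheat: payoffs 5, -2, 1, -3 → best response Barley.
Farm 1 against Canola: payoffs 0, -3, -1, -5 → best response Barley.
Farm 2 against Barley: payoffs 2, 3, 4 → best response Canola.
Farm 2 against Corn: payoffs 3, -3, 1 → best response Soy.
Farm 2 against Soy: payoffs -3, -4, 1 → best response Canola.
Farm 2 against Wheat: payoffs -2, 0, 4 → best response Canola.
Mutual best responses: (Barley, Canola).

Pure NE: (Barley, Canola)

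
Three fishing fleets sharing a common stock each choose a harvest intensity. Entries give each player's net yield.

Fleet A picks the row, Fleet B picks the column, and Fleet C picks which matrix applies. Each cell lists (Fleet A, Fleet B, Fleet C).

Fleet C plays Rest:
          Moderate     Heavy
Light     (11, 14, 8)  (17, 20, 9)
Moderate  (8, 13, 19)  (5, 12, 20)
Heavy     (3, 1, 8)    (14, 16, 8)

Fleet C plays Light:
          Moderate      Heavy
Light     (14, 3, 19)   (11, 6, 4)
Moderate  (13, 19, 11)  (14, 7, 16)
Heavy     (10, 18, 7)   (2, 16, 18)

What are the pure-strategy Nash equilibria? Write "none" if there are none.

(Light, Moderate, Rest): Fleet B can switch to Heavy (14 → 20). Not NE.
(Light, Moderate, Light): Fleet B can switch to Heavy (3 → 6). Not NE.
(Light, Heavy, Rest): Fleet A gets 17, best alternative 14; Fleet B gets 20, best alternative 14; Fleet C gets 9, best alternative 4. No profitable deviation — NE.
(Light, Heavy, Light): Fleet A can switch to Moderate (11 → 14). Not NE.
(Moderate, Moderate, Rest): Fleet A can switch to Light (8 → 11). Not NE.
(Moderate, Moderate, Light): Fleet A can switch to Light (13 → 14). Not NE.
(Moderate, Heavy, Rest): Fleet A can switch to Light (5 → 17). Not NE.
(Moderate, Heavy, Light): Fleet B can switch to Moderate (7 → 19). Not NE.
(Heavy, Moderate, Rest): Fleet A can switch to Light (3 → 11). Not NE.
(The remaining 3 profiles each have a profitable deviation by the same check.)

The unique pure-strategy Nash equilibrium is (Light, Heavy, Rest).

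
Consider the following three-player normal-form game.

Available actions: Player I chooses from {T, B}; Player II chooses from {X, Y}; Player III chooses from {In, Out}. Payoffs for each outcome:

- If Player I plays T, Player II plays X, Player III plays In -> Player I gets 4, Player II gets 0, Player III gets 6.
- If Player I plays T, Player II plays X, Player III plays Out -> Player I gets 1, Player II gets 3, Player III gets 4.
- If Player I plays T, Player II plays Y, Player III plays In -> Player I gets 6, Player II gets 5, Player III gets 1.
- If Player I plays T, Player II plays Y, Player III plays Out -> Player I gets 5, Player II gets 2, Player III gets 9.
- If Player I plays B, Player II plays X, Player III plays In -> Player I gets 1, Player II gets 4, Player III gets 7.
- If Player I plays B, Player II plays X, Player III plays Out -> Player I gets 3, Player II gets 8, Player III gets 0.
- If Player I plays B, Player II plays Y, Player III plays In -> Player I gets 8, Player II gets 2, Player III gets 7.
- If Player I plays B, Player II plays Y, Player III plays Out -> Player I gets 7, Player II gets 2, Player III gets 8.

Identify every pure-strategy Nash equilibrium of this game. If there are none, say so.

There is no pure-strategy Nash equilibrium.

Player I against (X, In): payoffs 4, 1 → best response T.
Player I against (X, Out): payoffs 1, 3 → best response B.
Player I against (Y, In): payoffs 6, 8 → best response B.
Player I against (Y, Out): payoffs 5, 7 → best response B.
Player II against (T, In): payoffs 0, 5 → best response Y.
Player II against (T, Out): payoffs 3, 2 → best response X.
Player II against (B, In): payoffs 4, 2 → best response X.
Player II against (B, Out): payoffs 8, 2 → best response X.
Player III against (T, X): payoffs 6, 4 → best response In.
Player III against (T, Y): payoffs 1, 9 → best response Out.
Player III against (B, X): payoffs 7, 0 → best response In.
Player III against (B, Y): payoffs 7, 8 → best response Out.
No profile is a mutual best response for all players.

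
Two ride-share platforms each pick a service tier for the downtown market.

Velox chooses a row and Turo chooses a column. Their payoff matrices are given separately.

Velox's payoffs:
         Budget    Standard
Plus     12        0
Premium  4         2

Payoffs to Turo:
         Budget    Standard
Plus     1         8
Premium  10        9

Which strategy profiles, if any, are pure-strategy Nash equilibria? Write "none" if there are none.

Velox against Budget: payoffs 12, 4 → best response Plus.
Velox against Standard: payoffs 0, 2 → best response Premium.
Turo against Plus: payoffs 1, 8 → best response Standard.
Turo against Premium: payoffs 10, 9 → best response Budget.
No profile is a mutual best response for all players.

none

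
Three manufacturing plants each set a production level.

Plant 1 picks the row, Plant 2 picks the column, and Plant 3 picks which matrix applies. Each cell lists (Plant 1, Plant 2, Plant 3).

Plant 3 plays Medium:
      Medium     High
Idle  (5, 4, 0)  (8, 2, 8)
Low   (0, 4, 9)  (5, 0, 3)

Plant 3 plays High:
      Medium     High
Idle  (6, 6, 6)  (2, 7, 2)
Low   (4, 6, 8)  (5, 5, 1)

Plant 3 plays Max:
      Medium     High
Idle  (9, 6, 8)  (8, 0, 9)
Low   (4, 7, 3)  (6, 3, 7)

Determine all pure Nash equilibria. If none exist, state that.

Pure NE: (Idle, Medium, Max)

Plant 1 against (Medium, Medium): payoffs 5, 0 → best response Idle.
Plant 1 against (Medium, High): payoffs 6, 4 → best response Idle.
Plant 1 against (Medium, Max): payoffs 9, 4 → best response Idle.
Plant 1 against (High, Medium): payoffs 8, 5 → best response Idle.
Plant 1 against (High, High): payoffs 2, 5 → best response Low.
Plant 1 against (High, Max): payoffs 8, 6 → best response Idle.
Plant 2 against (Idle, Medium): payoffs 4, 2 → best response Medium.
Plant 2 against (Idle, High): payoffs 6, 7 → best response High.
Plant 2 against (Idle, Max): payoffs 6, 0 → best response Medium.
Plant 2 against (Low, Medium): payoffs 4, 0 → best response Medium.
Plant 2 against (Low, High): payoffs 6, 5 → best response Medium.
Plant 2 against (Low, Max): payoffs 7, 3 → best response Medium.
Plant 3 against (Idle, Medium): payoffs 0, 6, 8 → best response Max.
Plant 3 against (Idle, High): payoffs 8, 2, 9 → best response Max.
Plant 3 against (Low, Medium): payoffs 9, 8, 3 → best response Medium.
Plant 3 against (Low, High): payoffs 3, 1, 7 → best response Max.
Mutual best responses: (Idle, Medium, Max).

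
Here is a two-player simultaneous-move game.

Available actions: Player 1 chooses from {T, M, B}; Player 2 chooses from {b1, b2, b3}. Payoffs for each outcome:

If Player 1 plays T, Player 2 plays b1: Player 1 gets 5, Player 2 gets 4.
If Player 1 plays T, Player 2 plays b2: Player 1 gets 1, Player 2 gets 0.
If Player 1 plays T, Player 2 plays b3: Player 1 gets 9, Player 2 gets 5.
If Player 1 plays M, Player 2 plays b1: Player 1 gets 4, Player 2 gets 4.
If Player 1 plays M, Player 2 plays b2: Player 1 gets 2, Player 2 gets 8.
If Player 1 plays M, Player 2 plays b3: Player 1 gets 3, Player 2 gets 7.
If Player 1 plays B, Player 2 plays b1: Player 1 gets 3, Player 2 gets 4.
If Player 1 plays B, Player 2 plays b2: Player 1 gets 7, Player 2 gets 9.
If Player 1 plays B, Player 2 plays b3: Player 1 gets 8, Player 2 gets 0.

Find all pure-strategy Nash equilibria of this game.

Pure-strategy Nash equilibria: (T, b3); (B, b2)

Player 1 against b1: payoffs 5, 4, 3 → best response T.
Player 1 against b2: payoffs 1, 2, 7 → best response B.
Player 1 against b3: payoffs 9, 3, 8 → best response T.
Player 2 against T: payoffs 4, 0, 5 → best response b3.
Player 2 against M: payoffs 4, 8, 7 → best response b2.
Player 2 against B: payoffs 4, 9, 0 → best response b2.
Mutual best responses: (T, b3); (B, b2).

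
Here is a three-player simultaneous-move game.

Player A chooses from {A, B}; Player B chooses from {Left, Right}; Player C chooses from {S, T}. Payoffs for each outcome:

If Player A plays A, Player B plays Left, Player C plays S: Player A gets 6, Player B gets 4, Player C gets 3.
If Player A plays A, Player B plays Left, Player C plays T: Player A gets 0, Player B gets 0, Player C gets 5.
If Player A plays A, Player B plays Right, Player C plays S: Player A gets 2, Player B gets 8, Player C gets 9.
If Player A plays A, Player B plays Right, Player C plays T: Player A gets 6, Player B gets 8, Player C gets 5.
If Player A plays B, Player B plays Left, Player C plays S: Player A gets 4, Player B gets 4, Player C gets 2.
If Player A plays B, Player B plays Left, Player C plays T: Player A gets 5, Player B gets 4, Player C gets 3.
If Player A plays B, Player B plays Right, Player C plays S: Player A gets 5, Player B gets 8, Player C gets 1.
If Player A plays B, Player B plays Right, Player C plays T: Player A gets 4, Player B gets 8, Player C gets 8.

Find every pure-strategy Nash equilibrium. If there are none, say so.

No pure-strategy Nash equilibrium.

Player A against (Left, S): payoffs 6, 4 → best response A.
Player A against (Left, T): payoffs 0, 5 → best response B.
Player A against (Right, S): payoffs 2, 5 → best response B.
Player A against (Right, T): payoffs 6, 4 → best response A.
Player B against (A, S): payoffs 4, 8 → best response Right.
Player B against (A, T): payoffs 0, 8 → best response Right.
Player B against (B, S): payoffs 4, 8 → best response Right.
Player B against (B, T): payoffs 4, 8 → best response Right.
Player C against (A, Left): payoffs 3, 5 → best response T.
Player C against (A, Right): payoffs 9, 5 → best response S.
Player C against (B, Left): payoffs 2, 3 → best response T.
Player C against (B, Right): payoffs 1, 8 → best response T.
No profile is a mutual best response for all players.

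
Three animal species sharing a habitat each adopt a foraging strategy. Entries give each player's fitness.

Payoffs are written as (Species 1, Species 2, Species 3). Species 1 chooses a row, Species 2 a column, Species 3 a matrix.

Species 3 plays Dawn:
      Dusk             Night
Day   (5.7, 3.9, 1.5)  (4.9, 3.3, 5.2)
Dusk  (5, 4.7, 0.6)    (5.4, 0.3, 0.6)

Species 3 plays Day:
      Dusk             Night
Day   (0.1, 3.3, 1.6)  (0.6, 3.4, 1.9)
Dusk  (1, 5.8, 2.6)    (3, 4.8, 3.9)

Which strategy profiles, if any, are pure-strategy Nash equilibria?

The unique pure-strategy Nash equilibrium is (Dusk, Dusk, Day).

(Day, Dusk, Dawn): Species 3 can switch to Day (1.5 → 1.6). Not NE.
(Day, Dusk, Day): Species 1 can switch to Dusk (0.1 → 1). Not NE.
(Day, Night, Dawn): Species 1 can switch to Dusk (4.9 → 5.4). Not NE.
(Day, Night, Day): Species 1 can switch to Dusk (0.6 → 3). Not NE.
(Dusk, Dusk, Dawn): Species 1 can switch to Day (5 → 5.7). Not NE.
(Dusk, Dusk, Day): Species 1 gets 1, best alternative 0.1; Species 2 gets 5.8, best alternative 4.8; Species 3 gets 2.6, best alternative 0.6. No profitable deviation — NE.
(Dusk, Night, Dawn): Species 2 can switch to Dusk (0.3 → 4.7). Not NE.
(Dusk, Night, Day): Species 2 can switch to Dusk (4.8 → 5.8). Not NE.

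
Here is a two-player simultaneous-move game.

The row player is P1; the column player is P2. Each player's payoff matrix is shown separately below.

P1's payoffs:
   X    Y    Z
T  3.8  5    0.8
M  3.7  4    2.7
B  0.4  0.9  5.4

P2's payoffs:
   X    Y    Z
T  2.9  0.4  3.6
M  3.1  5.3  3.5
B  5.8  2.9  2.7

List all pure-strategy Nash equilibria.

This game has no pure Nash equilibrium.

Mark each player's best response to every combination of opponents' strategies; a profile where every player is best-responding is a pure Nash equilibrium.
P1 against X: payoffs 3.8, 3.7, 0.4 → best response T.
P1 against Y: payoffs 5, 4, 0.9 → best response T.
P1 against Z: payoffs 0.8, 2.7, 5.4 → best response B.
P2 against T: payoffs 2.9, 0.4, 3.6 → best response Z.
P2 against M: payoffs 3.1, 5.3, 3.5 → best response Y.
P2 against B: payoffs 5.8, 2.9, 2.7 → best response X.
No profile is a mutual best response for all players.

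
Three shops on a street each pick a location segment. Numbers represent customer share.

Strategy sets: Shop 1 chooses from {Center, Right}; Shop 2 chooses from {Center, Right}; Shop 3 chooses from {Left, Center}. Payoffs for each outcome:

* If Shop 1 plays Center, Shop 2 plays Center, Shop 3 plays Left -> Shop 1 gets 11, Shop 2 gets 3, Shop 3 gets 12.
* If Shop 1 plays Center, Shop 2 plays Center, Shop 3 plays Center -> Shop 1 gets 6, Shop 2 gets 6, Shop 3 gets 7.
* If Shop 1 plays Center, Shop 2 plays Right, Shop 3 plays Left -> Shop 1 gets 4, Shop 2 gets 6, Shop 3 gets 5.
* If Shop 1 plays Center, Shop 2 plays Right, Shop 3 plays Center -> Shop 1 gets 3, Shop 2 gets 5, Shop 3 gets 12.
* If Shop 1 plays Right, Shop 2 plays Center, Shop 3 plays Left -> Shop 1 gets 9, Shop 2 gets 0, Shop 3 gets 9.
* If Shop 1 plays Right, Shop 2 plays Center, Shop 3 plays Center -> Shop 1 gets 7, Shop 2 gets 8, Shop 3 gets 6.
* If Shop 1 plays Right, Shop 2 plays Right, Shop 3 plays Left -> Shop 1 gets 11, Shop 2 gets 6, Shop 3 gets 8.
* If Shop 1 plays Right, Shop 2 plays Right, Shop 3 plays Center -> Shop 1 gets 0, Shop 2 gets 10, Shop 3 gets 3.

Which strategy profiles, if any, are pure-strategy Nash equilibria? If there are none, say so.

Pure NE: (Right, Right, Left)

Shop 1 against (Center, Left): payoffs 11, 9 → best response Center.
Shop 1 against (Center, Center): payoffs 6, 7 → best response Right.
Shop 1 against (Right, Left): payoffs 4, 11 → best response Right.
Shop 1 against (Right, Center): payoffs 3, 0 → best response Center.
Shop 2 against (Center, Left): payoffs 3, 6 → best response Right.
Shop 2 against (Center, Center): payoffs 6, 5 → best response Center.
Shop 2 against (Right, Left): payoffs 0, 6 → best response Right.
Shop 2 against (Right, Center): payoffs 8, 10 → best response Right.
Shop 3 against (Center, Center): payoffs 12, 7 → best response Left.
Shop 3 against (Center, Right): payoffs 5, 12 → best response Center.
Shop 3 against (Right, Center): payoffs 9, 6 → best response Left.
Shop 3 against (Right, Right): payoffs 8, 3 → best response Left.
Mutual best responses: (Right, Right, Left).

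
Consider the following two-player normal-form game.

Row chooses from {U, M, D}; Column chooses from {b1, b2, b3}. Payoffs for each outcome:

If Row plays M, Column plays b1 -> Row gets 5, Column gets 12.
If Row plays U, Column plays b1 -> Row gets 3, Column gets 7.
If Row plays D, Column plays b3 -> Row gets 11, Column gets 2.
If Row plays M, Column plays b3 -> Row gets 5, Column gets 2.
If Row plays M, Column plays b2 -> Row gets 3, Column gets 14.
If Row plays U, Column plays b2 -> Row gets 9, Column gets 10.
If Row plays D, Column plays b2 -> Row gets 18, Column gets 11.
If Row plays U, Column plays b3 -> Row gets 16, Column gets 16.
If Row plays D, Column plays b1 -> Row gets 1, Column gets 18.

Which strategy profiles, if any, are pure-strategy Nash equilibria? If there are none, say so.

The unique pure-strategy Nash equilibrium is (U, b3).

Check each profile: it is a Nash equilibrium iff no player can strictly gain by switching unilaterally.
(U, b1): Row can switch to M (3 → 5). Not NE.
(U, b2): Row can switch to D (9 → 18). Not NE.
(U, b3): Row gets 16, best alternative 11; Column gets 16, best alternative 10. No profitable deviation — NE.
(M, b1): Column can switch to b2 (12 → 14). Not NE.
(M, b2): Row can switch to U (3 → 9). Not NE.
(M, b3): Row can switch to U (5 → 16). Not NE.
(D, b1): Row can switch to U (1 → 3). Not NE.
(D, b2): Column can switch to b1 (11 → 18). Not NE.
(D, b3): Row can switch to U (11 → 16). Not NE.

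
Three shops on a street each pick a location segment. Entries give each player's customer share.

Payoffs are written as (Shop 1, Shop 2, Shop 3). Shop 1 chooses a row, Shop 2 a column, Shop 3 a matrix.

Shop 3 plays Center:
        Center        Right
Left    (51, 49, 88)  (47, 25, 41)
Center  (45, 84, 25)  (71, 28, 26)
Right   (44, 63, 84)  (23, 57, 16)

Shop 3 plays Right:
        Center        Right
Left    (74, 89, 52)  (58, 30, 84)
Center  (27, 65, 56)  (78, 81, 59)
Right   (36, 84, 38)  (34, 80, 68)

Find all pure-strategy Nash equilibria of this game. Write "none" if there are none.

Shop 1 against (Center, Center): payoffs 51, 45, 44 → best response Left.
Shop 1 against (Center, Right): payoffs 74, 27, 36 → best response Left.
Shop 1 against (Right, Center): payoffs 47, 71, 23 → best response Center.
Shop 1 against (Right, Right): payoffs 58, 78, 34 → best response Center.
Shop 2 against (Left, Center): payoffs 49, 25 → best response Center.
Shop 2 against (Left, Right): payoffs 89, 30 → best response Center.
Shop 2 against (Center, Center): payoffs 84, 28 → best response Center.
Shop 2 against (Center, Right): payoffs 65, 81 → best response Right.
Shop 2 against (Right, Center): payoffs 63, 57 → best response Center.
Shop 2 against (Right, Right): payoffs 84, 80 → best response Center.
Shop 3 against (Left, Center): payoffs 88, 52 → best response Center.
Shop 3 against (Left, Right): payoffs 41, 84 → best response Right.
Shop 3 against (Center, Center): payoffs 25, 56 → best response Right.
Shop 3 against (Center, Right): payoffs 26, 59 → best response Right.
Shop 3 against (Right, Center): payoffs 84, 38 → best response Center.
Shop 3 against (Right, Right): payoffs 16, 68 → best response Right.
Mutual best responses: (Left, Center, Center); (Center, Right, Right).

(Left, Center, Center) and (Center, Right, Right)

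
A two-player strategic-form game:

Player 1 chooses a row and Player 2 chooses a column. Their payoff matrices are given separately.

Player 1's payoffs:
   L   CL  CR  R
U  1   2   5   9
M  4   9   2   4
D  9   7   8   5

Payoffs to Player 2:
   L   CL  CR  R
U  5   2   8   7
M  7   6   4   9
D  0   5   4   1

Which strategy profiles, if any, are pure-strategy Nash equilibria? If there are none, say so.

(U, L): Player 1 can switch to M (1 → 4). Not NE.
(U, CL): Player 1 can switch to M (2 → 9). Not NE.
(U, CR): Player 1 can switch to D (5 → 8). Not NE.
(U, R): Player 2 can switch to CR (7 → 8). Not NE.
(M, L): Player 1 can switch to D (4 → 9). Not NE.
(M, CL): Player 2 can switch to L (6 → 7). Not NE.
(The remaining 6 profiles each have a profitable deviation by the same check.)

This game has no pure Nash equilibrium.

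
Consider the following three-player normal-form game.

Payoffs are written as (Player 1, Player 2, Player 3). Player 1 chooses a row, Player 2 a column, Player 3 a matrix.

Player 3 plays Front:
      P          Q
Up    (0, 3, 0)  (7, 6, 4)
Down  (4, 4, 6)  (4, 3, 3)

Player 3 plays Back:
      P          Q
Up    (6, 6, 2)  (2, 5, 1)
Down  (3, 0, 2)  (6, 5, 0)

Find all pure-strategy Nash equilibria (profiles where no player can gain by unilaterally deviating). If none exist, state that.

Player 1 against (P, Front): payoffs 0, 4 → best response Down.
Player 1 against (P, Back): payoffs 6, 3 → best response Up.
Player 1 against (Q, Front): payoffs 7, 4 → best response Up.
Player 1 against (Q, Back): payoffs 2, 6 → best response Down.
Player 2 against (Up, Front): payoffs 3, 6 → best response Q.
Player 2 against (Up, Back): payoffs 6, 5 → best response P.
Player 2 against (Down, Front): payoffs 4, 3 → best response P.
Player 2 against (Down, Back): payoffs 0, 5 → best response Q.
Player 3 against (Up, P): payoffs 0, 2 → best response Back.
Player 3 against (Up, Q): payoffs 4, 1 → best response Front.
Player 3 against (Down, P): payoffs 6, 2 → best response Front.
Player 3 against (Down, Q): payoffs 3, 0 → best response Front.
Mutual best responses: (Up, P, Back); (Up, Q, Front); (Down, P, Front).

(Up, P, Back) and (Up, Q, Front) and (Down, P, Front)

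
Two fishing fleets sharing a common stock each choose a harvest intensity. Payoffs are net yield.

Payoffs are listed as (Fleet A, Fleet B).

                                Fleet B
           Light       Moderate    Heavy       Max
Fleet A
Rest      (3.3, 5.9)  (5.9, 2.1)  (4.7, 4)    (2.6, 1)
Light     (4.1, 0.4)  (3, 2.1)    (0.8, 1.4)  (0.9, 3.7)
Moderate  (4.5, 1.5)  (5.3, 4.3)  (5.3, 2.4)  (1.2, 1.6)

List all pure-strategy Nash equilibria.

Check each profile: it is a Nash equilibrium iff no player can strictly gain by switching unilaterally.
(Rest, Light): Fleet A can switch to Light (3.3 → 4.1). Not NE.
(Rest, Moderate): Fleet B can switch to Light (2.1 → 5.9). Not NE.
(Rest, Heavy): Fleet A can switch to Moderate (4.7 → 5.3). Not NE.
(Rest, Max): Fleet B can switch to Light (1 → 5.9). Not NE.
(Light, Light): Fleet A can switch to Moderate (4.1 → 4.5). Not NE.
(Light, Moderate): Fleet A can switch to Rest (3 → 5.9). Not NE.
(Light, Heavy): Fleet A can switch to Rest (0.8 → 4.7). Not NE.
(Light, Max): Fleet A can switch to Rest (0.9 → 2.6). Not NE.
(Moderate, Light): Fleet B can switch to Moderate (1.5 → 4.3). Not NE.
(Moderate, Moderate): Fleet A can switch to Rest (5.3 → 5.9). Not NE.
(Moderate, Heavy): Fleet B can switch to Moderate (2.4 → 4.3). Not NE.
(Moderate, Max): Fleet A can switch to Rest (1.2 → 2.6). Not NE.

none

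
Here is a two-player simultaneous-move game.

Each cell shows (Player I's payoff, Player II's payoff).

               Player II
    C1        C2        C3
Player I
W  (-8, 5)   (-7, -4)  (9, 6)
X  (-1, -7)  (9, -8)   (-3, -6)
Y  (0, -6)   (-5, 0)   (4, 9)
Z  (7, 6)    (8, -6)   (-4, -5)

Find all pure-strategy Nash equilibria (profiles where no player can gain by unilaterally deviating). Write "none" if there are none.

Pure-strategy Nash equilibria: (W, C3) and (Z, C1)

Player I against C1: payoffs -8, -1, 0, 7 → best response Z.
Player I against C2: payoffs -7, 9, -5, 8 → best response X.
Player I against C3: payoffs 9, -3, 4, -4 → best response W.
Player II against W: payoffs 5, -4, 6 → best response C3.
Player II against X: payoffs -7, -8, -6 → best response C3.
Player II against Y: payoffs -6, 0, 9 → best response C3.
Player II against Z: payoffs 6, -6, -5 → best response C1.
Mutual best responses: (W, C3); (Z, C1).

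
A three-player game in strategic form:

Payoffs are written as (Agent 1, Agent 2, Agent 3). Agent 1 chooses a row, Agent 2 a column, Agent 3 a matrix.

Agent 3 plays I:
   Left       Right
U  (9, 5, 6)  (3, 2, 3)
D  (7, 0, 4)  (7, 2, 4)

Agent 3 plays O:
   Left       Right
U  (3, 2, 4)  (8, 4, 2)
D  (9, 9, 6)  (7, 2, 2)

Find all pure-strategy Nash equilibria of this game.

(U, Left, I) and (D, Left, O) and (D, Right, I)

Agent 1 against (Left, I): payoffs 9, 7 → best response U.
Agent 1 against (Left, O): payoffs 3, 9 → best response D.
Agent 1 against (Right, I): payoffs 3, 7 → best response D.
Agent 1 against (Right, O): payoffs 8, 7 → best response U.
Agent 2 against (U, I): payoffs 5, 2 → best response Left.
Agent 2 against (U, O): payoffs 2, 4 → best response Right.
Agent 2 against (D, I): payoffs 0, 2 → best response Right.
Agent 2 against (D, O): payoffs 9, 2 → best response Left.
Agent 3 against (U, Left): payoffs 6, 4 → best response I.
Agent 3 against (U, Right): payoffs 3, 2 → best response I.
Agent 3 against (D, Left): payoffs 4, 6 → best response O.
Agent 3 against (D, Right): payoffs 4, 2 → best response I.
Mutual best responses: (U, Left, I); (D, Left, O); (D, Right, I).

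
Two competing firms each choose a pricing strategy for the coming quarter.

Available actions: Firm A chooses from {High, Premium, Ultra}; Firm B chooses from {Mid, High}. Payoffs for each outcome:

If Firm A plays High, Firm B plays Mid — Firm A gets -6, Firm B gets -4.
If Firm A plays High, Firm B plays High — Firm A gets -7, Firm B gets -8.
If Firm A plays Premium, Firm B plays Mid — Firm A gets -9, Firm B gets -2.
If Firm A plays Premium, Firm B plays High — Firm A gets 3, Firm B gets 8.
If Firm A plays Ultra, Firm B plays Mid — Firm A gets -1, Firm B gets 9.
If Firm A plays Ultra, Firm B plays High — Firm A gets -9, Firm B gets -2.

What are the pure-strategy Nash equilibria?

Pure-strategy Nash equilibria: (Premium, High) and (Ultra, Mid)

For each player, find the best response to each opponent profile; mutual best responses are the pure NE.
Firm A against Mid: payoffs -6, -9, -1 → best response Ultra.
Firm A against High: payoffs -7, 3, -9 → best response Premium.
Firm B against High: payoffs -4, -8 → best response Mid.
Firm B against Premium: payoffs -2, 8 → best response High.
Firm B against Ultra: payoffs 9, -2 → best response Mid.
Mutual best responses: (Premium, High); (Ultra, Mid).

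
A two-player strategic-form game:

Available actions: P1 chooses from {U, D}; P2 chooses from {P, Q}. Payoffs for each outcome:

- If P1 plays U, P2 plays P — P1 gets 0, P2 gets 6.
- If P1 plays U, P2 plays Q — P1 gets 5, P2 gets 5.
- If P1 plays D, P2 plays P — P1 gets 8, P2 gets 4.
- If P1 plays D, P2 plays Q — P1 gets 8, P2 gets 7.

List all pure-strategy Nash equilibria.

The unique pure-strategy Nash equilibrium is (D, Q).

Check each profile: it is a Nash equilibrium iff no player can strictly gain by switching unilaterally.
(U, P): P1 can switch to D (0 → 8). Not NE.
(U, Q): P1 can switch to D (5 → 8). Not NE.
(D, P): P2 can switch to Q (4 → 7). Not NE.
(D, Q): P1 gets 8, best alternative 5; P2 gets 7, best alternative 4. No profitable deviation — NE.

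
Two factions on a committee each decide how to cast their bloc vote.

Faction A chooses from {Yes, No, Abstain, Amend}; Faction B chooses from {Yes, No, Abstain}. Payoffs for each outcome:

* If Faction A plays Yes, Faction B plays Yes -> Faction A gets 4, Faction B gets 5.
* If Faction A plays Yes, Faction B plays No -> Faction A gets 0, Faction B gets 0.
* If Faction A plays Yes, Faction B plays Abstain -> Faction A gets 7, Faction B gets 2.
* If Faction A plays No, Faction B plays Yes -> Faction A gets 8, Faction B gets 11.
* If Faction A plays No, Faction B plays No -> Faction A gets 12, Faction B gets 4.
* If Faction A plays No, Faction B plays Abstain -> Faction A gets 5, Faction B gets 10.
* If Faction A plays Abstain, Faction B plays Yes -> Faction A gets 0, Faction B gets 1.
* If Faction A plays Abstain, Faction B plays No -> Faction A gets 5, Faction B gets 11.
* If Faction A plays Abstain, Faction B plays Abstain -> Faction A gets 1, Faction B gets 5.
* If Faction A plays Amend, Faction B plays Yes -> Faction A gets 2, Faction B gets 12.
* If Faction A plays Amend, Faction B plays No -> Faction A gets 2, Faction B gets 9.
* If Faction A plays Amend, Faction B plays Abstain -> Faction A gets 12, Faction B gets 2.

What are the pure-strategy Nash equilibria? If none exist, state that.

The unique pure-strategy Nash equilibrium is (No, Yes).

(Yes, Yes): Faction A can switch to No (4 → 8). Not NE.
(Yes, No): Faction A can switch to No (0 → 12). Not NE.
(Yes, Abstain): Faction A can switch to Amend (7 → 12). Not NE.
(No, Yes): Faction A gets 8, best alternative 4; Faction B gets 11, best alternative 10. No profitable deviation — NE.
(No, No): Faction B can switch to Yes (4 → 11). Not NE.
(No, Abstain): Faction A can switch to Yes (5 → 7). Not NE.
(Abstain, Yes): Faction A can switch to Yes (0 → 4). Not NE.
(Abstain, No): Faction A can switch to No (5 → 12). Not NE.
(Abstain, Abstain): Faction A can switch to Yes (1 → 7). Not NE.
(Amend, Yes): Faction A can switch to Yes (2 → 4). Not NE.
(Amend, No): Faction A can switch to No (2 → 12). Not NE.
(The remaining 1 profile has a profitable deviation by the same check.)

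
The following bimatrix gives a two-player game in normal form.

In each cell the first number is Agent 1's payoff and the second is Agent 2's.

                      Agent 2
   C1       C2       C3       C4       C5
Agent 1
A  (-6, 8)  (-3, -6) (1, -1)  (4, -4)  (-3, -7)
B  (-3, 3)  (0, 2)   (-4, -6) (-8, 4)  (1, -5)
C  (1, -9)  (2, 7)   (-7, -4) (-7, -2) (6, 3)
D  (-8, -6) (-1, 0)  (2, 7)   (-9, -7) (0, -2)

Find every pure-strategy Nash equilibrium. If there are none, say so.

(A, C1): Agent 1 can switch to B (-6 → -3). Not NE.
(A, C2): Agent 1 can switch to B (-3 → 0). Not NE.
(A, C3): Agent 1 can switch to D (1 → 2). Not NE.
(A, C4): Agent 2 can switch to C1 (-4 → 8). Not NE.
(A, C5): Agent 1 can switch to B (-3 → 1). Not NE.
(B, C1): Agent 1 can switch to C (-3 → 1). Not NE.
(B, C2): Agent 1 can switch to C (0 → 2). Not NE.
(B, C3): Agent 1 can switch to A (-4 → 1). Not NE.
(B, C4): Agent 1 can switch to A (-8 → 4). Not NE.
(B, C5): Agent 1 can switch to C (1 → 6). Not NE.
(C, C2): Agent 1 gets 2, best alternative 0; Agent 2 gets 7, best alternative 3. No profitable deviation — NE.
(D, C3): Agent 1 gets 2, best alternative 1; Agent 2 gets 7, best alternative 0. No profitable deviation — NE.
(The remaining 8 profiles each have a profitable deviation by the same check.)

(C, C2) and (D, C3)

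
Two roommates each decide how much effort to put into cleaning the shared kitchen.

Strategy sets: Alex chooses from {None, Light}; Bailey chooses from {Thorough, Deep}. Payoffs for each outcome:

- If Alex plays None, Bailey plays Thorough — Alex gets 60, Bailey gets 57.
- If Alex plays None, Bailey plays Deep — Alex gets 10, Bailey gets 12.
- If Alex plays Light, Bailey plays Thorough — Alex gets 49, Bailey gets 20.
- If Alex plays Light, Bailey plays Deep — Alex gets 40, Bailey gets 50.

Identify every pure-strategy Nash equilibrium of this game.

For each strategy profile, look for a profitable unilateral deviation.
(None, Thorough): Alex gets 60, best alternative 49; Bailey gets 57, best alternative 12. No profitable deviation — NE.
(None, Deep): Alex can switch to Light (10 → 40). Not NE.
(Light, Thorough): Alex can switch to None (49 → 60). Not NE.
(Light, Deep): Alex gets 40, best alternative 10; Bailey gets 50, best alternative 20. No profitable deviation — NE.

(None, Thorough) and (Light, Deep)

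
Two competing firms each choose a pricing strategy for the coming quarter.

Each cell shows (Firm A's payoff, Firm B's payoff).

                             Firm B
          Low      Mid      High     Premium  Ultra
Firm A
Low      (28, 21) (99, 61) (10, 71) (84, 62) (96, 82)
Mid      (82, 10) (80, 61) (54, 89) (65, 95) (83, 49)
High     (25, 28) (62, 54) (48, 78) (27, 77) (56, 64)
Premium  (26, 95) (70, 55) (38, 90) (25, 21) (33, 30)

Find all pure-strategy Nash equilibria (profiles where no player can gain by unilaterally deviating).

(Low, Low): Firm A can switch to Mid (28 → 82). Not NE.
(Low, Mid): Firm B can switch to High (61 → 71). Not NE.
(Low, High): Firm A can switch to Mid (10 → 54). Not NE.
(Low, Premium): Firm B can switch to High (62 → 71). Not NE.
(Low, Ultra): Firm A gets 96, best alternative 83; Firm B gets 82, best alternative 71. No profitable deviation — NE.
(Mid, Low): Firm B can switch to Mid (10 → 61). Not NE.
(Mid, Mid): Firm A can switch to Low (80 → 99). Not NE.
(Mid, High): Firm B can switch to Premium (89 → 95). Not NE.
(Mid, Premium): Firm A can switch to Low (65 → 84). Not NE.
(Mid, Ultra): Firm A can switch to Low (83 → 96). Not NE.
(High, Low): Firm A can switch to Low (25 → 28). Not NE.
(High, Mid): Firm A can switch to Low (62 → 99). Not NE.
(High, High): Firm A can switch to Mid (48 → 54). Not NE.
(The remaining 7 profiles each have a profitable deviation by the same check.)

(Low, Ultra)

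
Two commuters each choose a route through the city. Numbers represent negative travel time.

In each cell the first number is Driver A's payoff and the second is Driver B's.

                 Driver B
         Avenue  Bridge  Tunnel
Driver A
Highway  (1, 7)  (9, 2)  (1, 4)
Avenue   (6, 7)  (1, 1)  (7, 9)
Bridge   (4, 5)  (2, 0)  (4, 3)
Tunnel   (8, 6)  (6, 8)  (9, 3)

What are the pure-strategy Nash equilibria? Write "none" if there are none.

Mark each player's best response to every combination of opponents' strategies; a profile where every player is best-responding is a pure Nash equilibrium.
Driver A against Avenue: payoffs 1, 6, 4, 8 → best response Tunnel.
Driver A against Bridge: payoffs 9, 1, 2, 6 → best response Highway.
Driver A against Tunnel: payoffs 1, 7, 4, 9 → best response Tunnel.
Driver B against Highway: payoffs 7, 2, 4 → best response Avenue.
Driver B against Avenue: payoffs 7, 1, 9 → best response Tunnel.
Driver B against Bridge: payoffs 5, 0, 3 → best response Avenue.
Driver B against Tunnel: payoffs 6, 8, 3 → best response Bridge.
No profile is a mutual best response for all players.

There is no pure-strategy Nash equilibrium.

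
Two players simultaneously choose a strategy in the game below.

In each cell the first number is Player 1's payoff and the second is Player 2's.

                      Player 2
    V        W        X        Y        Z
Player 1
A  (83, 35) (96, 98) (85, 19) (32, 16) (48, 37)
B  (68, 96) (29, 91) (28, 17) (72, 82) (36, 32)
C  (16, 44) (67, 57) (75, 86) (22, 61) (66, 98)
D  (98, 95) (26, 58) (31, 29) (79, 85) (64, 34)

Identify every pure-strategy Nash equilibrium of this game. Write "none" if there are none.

(A, V): Player 1 can switch to D (83 → 98). Not NE.
(A, W): Player 1 gets 96, best alternative 67; Player 2 gets 98, best alternative 37. No profitable deviation — NE.
(A, X): Player 2 can switch to V (19 → 35). Not NE.
(A, Y): Player 1 can switch to B (32 → 72). Not NE.
(A, Z): Player 1 can switch to C (48 → 66). Not NE.
(B, V): Player 1 can switch to A (68 → 83). Not NE.
(B, W): Player 1 can switch to A (29 → 96). Not NE.
(B, X): Player 1 can switch to A (28 → 85). Not NE.
(B, Y): Player 1 can switch to D (72 → 79). Not NE.
(C, Z): Player 1 gets 66, best alternative 64; Player 2 gets 98, best alternative 86. No profitable deviation — NE.
(D, V): Player 1 gets 98, best alternative 83; Player 2 gets 95, best alternative 85. No profitable deviation — NE.
(The remaining 9 profiles each have a profitable deviation by the same check.)

Pure-strategy Nash equilibria: (A, W), (C, Z), (D, V)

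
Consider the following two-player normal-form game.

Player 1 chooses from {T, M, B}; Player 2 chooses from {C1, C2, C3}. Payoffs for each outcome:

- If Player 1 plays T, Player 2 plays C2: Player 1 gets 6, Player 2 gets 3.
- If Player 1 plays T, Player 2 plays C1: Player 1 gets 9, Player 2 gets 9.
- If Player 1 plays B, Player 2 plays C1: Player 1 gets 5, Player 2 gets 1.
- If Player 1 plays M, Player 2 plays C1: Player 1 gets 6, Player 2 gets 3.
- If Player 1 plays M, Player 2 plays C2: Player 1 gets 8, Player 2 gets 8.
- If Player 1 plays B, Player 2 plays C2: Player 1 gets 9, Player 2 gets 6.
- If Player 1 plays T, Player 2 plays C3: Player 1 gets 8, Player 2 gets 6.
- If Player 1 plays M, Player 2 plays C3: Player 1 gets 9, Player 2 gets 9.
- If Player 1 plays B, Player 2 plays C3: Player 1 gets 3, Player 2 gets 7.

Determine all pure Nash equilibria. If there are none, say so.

For each player, find the best response to each opponent profile; mutual best responses are the pure NE.
Player 1 against C1: payoffs 9, 6, 5 → best response T.
Player 1 against C2: payoffs 6, 8, 9 → best response B.
Player 1 against C3: payoffs 8, 9, 3 → best response M.
Player 2 against T: payoffs 9, 3, 6 → best response C1.
Player 2 against M: payoffs 3, 8, 9 → best response C3.
Player 2 against B: payoffs 1, 6, 7 → best response C3.
Mutual best responses: (T, C1); (M, C3).

(T, C1), (M, C3)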